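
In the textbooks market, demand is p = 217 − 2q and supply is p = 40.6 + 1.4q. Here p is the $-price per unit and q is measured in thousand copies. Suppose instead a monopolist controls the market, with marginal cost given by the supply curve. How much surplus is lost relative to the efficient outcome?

Competitive equilibrium: 217 − 2q = 40.6 + 1.4q → q* = 51.8824, p* = 113.2353.
Marginal revenue: MR = 217 − 4q. Set MR = MC: 217 − 4q = 40.6 + 1.4q → q_m = 32.6667.
Price p_m = 217 − 2·32.6667 = 151.6666; MC(q_m) = 40.6 + 1.4·32.6667 = 86.3334.
Competitive q* = 51.8824, so Δq = 19.2157; wedge = 151.6666 − 86.3334 = 65.3332.
Deadweight loss = ½ × 19.2157 × 65.3332 = $627.71 thousand.

$627.71 thousand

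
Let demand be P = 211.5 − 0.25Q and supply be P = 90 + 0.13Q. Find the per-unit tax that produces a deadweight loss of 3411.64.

50.92

Competitive equilibrium: 211.5 − 0.25Q = 90 + 0.13Q → Q* = 319.7368, P* = 131.5658.
A tax t gives ΔQ = t/0.38 and wedge t, so DWL = t²/0.76.
t²/0.76 = 3411.64 → t² = 2592.8464 → t = 50.92.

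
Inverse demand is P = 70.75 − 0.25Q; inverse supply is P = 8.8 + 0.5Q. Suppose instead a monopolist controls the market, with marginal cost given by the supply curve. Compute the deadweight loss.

159.91

Competitive equilibrium: 70.75 − 0.25Q = 8.8 + 0.5Q → Q* = 82.6, P* = 50.1.
Marginal revenue: MR = 70.75 − 0.5Q. Set MR = MC: 70.75 − 0.5Q = 8.8 + 0.5Q → Q_m = 61.95.
Price P_m = 70.75 − 0.25·61.95 = 55.2625; MC(Q_m) = 8.8 + 0.5·61.95 = 39.775.
Competitive Q* = 82.6, so ΔQ = 20.65; wedge = 55.2625 − 39.775 = 15.4875.
The triangle = ½ × 20.65 × 15.4875 = 159.91.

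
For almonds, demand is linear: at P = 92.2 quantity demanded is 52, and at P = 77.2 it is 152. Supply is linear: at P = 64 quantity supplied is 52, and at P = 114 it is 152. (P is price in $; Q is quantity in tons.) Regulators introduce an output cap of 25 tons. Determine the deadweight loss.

Demand slope = (77.2 − 92.2)/(152 − 52) = −0.15, so P = 100 − 0.15Q.
Supply slope = (114 − 64)/(152 − 52) = 0.5, so P = 38 + 0.5Q.
Competitive equilibrium: 100 − 0.15Q = 38 + 0.5Q → Q* = 95.3846, P* = 85.6923.
At Q = 25: demand price = 100 − 0.15·25 = 96.25; supply price = 38 + 0.5·25 = 50.5.
ΔQ = 95.3846 − 25 = 70.3846; wedge = 96.25 − 50.5 = 45.75.
Welfare loss = ½ × 70.3846 × 45.75 = $1610.05.

$1610.05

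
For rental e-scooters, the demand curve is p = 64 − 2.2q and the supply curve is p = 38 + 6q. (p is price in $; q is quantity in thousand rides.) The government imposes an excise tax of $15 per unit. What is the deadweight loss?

Competitive equilibrium: 64 − 2.2q = 38 + 6q → q* = 3.1707, p* = 57.0244.
With the tax, the buyer price exceeds the seller price by 15: (64 − 2.2q) − (38 + 6q) = 15 → q' = 1.3415.
Δq = 3.1707 − 1.3415 = 1.8292; the wedge equals the tax, 15.
Deadweight loss = ½ × 1.8292 × 15 = $13.72 thousand.

$13.72 thousand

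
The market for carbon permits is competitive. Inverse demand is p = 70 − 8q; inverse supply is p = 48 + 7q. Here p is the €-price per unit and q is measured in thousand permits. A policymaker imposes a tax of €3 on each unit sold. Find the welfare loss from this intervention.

€0.30 thousand

Competitive equilibrium: 70 − 8q = 48 + 7q → q* = 1.4667, p* = 58.2667.
With the tax, the buyer price exceeds the seller price by 3: (70 − 8q) − (48 + 7q) = 3 → q' = 1.2667.
Δq = 1.4667 − 1.2667 = 0.2; the wedge equals the tax, 3.
DWL = ½ × 0.2 × 3 = €0.30 thousand.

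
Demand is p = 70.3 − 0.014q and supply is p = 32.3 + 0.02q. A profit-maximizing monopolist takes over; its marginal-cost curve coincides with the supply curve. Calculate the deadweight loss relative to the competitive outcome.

Competitive equilibrium: 70.3 − 0.014q = 32.3 + 0.02q → q* = 1117.647059, p* = 54.652941.
Marginal revenue: MR = 70.3 − 0.028q. Set MR = MC: 70.3 − 0.028q = 32.3 + 0.02q → q_m = 791.666667.
Price p_m = 70.3 − 0.014·791.666667 = 59.216667; MC(q_m) = 32.3 + 0.02·791.666667 = 48.133333.
Competitive q* = 1117.647059, so Δq = 325.980392; wedge = 59.216667 − 48.133333 = 11.083334.
The triangle = ½ × 325.980392 × 11.083334 = 1806.47.

1806.47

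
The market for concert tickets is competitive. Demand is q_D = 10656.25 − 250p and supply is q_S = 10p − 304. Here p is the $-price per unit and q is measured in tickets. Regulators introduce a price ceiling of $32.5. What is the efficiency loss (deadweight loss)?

In inverse form: demand p = 42.625 − 0.004q, supply p = 30.4 + 0.1q.
Competitive equilibrium: 42.625 − 0.004q = 30.4 + 0.1q → q* = 117.5481, p* = 42.1548.
At the ceiling p = 32.5, quantity supplied = (32.5 − 30.4)/0.1 = 21.
Willingness to pay at q' = 21: 42.625 − 0.004·21 = 42.541.
Δq = 117.5481 − 21 = 96.5481; wedge = 42.541 − 32.5 = 10.041.
Welfare loss = ½ × 96.5481 × 10.041 = $484.72.

$484.72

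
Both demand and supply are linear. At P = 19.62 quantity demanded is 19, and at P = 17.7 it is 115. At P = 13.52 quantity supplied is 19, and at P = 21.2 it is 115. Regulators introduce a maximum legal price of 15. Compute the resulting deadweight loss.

Demand slope = (17.7 − 19.62)/(115 − 19) = −0.02, so P = 20 − 0.02Q.
Supply slope = (21.2 − 13.52)/(115 − 19) = 0.08, so P = 12 + 0.08Q.
Competitive equilibrium: 20 − 0.02Q = 12 + 0.08Q → Q* = 80, P* = 18.4.
At the ceiling P = 15, quantity supplied = (15 − 12)/0.08 = 37.5.
Willingness to pay at Q' = 37.5: 20 − 0.02·37.5 = 19.25.
ΔQ = 80 − 37.5 = 42.5; wedge = 19.25 − 15 = 4.25.
Deadweight loss = ½ × 42.5 × 4.25 = 90.31.

90.31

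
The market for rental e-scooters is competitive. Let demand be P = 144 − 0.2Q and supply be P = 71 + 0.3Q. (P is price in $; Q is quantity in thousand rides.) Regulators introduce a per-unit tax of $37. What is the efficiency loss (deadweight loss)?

Competitive equilibrium: 144 − 0.2Q = 71 + 0.3Q → Q* = 146, P* = 114.8.
With the tax, the buyer price exceeds the seller price by 37: (144 − 0.2Q) − (71 + 0.3Q) = 37 → Q' = 72.
ΔQ = 146 − 72 = 74; the wedge equals the tax, 37.
Deadweight loss = ½ × 74 × 37 = $1369 thousand.

$1369 thousand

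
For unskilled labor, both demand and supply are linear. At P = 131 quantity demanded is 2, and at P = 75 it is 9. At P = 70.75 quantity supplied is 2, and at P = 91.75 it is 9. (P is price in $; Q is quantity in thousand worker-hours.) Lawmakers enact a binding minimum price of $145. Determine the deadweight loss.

$287.28 thousand

Demand slope = (75 − 131)/(9 − 2) = −8, so P = 147 − 8Q.
Supply slope = (91.75 − 70.75)/(9 − 2) = 3, so P = 64.75 + 3Q.
Competitive equilibrium: 147 − 8Q = 64.75 + 3Q → Q* = 7.47727, P* = 87.18182.
At the floor P = 145, quantity demanded = (147 − 145)/8 = 0.25.
Sellers' marginal cost at Q' = 0.25: 64.75 + 3·0.25 = 65.5.
ΔQ = 7.47727 − 0.25 = 7.22727; wedge = 145 − 65.5 = 79.5.
DWL = ½ × 7.22727 × 79.5 = $287.28 thousand.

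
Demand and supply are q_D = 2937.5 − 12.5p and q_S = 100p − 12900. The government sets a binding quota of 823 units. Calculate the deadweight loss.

5664.03

In inverse form: demand p = 235 − 0.08q, supply p = 129 + 0.01q.
Competitive equilibrium: 235 − 0.08q = 129 + 0.01q → q* = 1177.7778, p* = 140.7778.
At q = 823: demand price = 235 − 0.08·823 = 169.16; supply price = 129 + 0.01·823 = 137.23.
Δq = 1177.7778 − 823 = 354.7778; wedge = 169.16 − 137.23 = 31.93.
Deadweight loss = ½ × 354.7778 × 31.93 = 5664.03.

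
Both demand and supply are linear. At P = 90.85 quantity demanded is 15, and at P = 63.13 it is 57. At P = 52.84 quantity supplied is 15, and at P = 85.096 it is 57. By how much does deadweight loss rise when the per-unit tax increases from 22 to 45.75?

563.40

Demand slope = (63.13 − 90.85)/(57 − 15) = −0.66, so P = 100.75 − 0.66Q.
Supply slope = (85.096 − 52.84)/(57 − 15) = 0.768, so P = 41.32 + 0.768Q.
Competitive equilibrium: 100.75 − 0.66Q = 41.32 + 0.768Q → Q* = 41.6176, P* = 73.2824.
For a per-unit tax t: ΔQ = t/1.428, so DWL = ½·t·(t/1.428) = t²/2.856.
At t = 22: DWL = 169.468. At t = 45.75: DWL = 732.865.
Increase = 732.865 − 169.468 = 563.40.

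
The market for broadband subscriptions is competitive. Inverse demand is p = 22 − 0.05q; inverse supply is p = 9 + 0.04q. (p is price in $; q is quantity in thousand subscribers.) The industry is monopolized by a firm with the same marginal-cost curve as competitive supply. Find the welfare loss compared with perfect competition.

Competitive equilibrium: 22 − 0.05q = 9 + 0.04q → q* = 144.44444, p* = 14.77778.
Marginal revenue: MR = 22 − 0.1q. Set MR = MC: 22 − 0.1q = 9 + 0.04q → q_m = 92.85714.
Price p_m = 22 − 0.05·92.85714 = 17.35714; MC(q_m) = 9 + 0.04·92.85714 = 12.71429.
Competitive q* = 144.44444, so Δq = 51.5873; wedge = 17.35714 − 12.71429 = 4.64285.
Deadweight loss = ½ × 51.5873 × 4.64285 = $119.76 thousand.

$119.76 thousand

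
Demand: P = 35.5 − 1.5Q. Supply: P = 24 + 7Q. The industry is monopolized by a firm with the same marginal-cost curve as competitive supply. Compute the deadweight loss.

0.18

Competitive equilibrium: 35.5 − 1.5Q = 24 + 7Q → Q* = 1.3529, P* = 33.4706.
Marginal revenue: MR = 35.5 − 3Q. Set MR = MC: 35.5 − 3Q = 24 + 7Q → Q_m = 1.15.
Price P_m = 35.5 − 1.5·1.15 = 33.775; MC(Q_m) = 24 + 7·1.15 = 32.05.
Competitive Q* = 1.3529, so ΔQ = 0.2029; wedge = 33.775 − 32.05 = 1.725.
Welfare loss = ½ × 0.2029 × 1.725 = 0.18.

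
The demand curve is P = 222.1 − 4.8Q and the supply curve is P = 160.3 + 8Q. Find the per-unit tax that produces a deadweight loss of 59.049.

Competitive equilibrium: 222.1 − 4.8Q = 160.3 + 8Q → Q* = 4.8281, P* = 198.925.
A tax t gives ΔQ = t/12.8 and wedge t, so DWL = t²/25.6.
t²/25.6 = 59.049 → t² = 1511.6544 → t = 38.88.

38.88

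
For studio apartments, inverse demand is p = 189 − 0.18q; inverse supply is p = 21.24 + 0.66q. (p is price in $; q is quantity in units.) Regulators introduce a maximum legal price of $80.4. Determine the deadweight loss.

$5089.20

Competitive equilibrium: 189 − 0.18q = 21.24 + 0.66q → q* = 199.7143, p* = 153.0514.
At the ceiling p = 80.4, quantity supplied = (80.4 − 21.24)/0.66 = 89.6364.
Willingness to pay at q' = 89.6364: 189 − 0.18·89.6364 = 172.8654.
Δq = 199.7143 − 89.6364 = 110.0779; wedge = 172.8654 − 80.4 = 92.4654.
DWL = ½ × 110.0779 × 92.4654 = $5089.20.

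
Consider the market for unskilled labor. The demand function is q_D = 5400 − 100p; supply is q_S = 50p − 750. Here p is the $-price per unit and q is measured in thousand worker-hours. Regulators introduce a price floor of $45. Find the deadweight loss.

In inverse form: demand p = 54 − 0.01q, supply p = 15 + 0.02q.
Competitive equilibrium: 54 − 0.01q = 15 + 0.02q → q* = 1300, p* = 41.
At the floor p = 45, quantity demanded = (54 − 45)/0.01 = 900.
Sellers' marginal cost at q' = 900: 15 + 0.02·900 = 33.
Δq = 1300 − 900 = 400; wedge = 45 − 33 = 12.
DWL = ½ × 400 × 12 = $2400 thousand.

$2400 thousand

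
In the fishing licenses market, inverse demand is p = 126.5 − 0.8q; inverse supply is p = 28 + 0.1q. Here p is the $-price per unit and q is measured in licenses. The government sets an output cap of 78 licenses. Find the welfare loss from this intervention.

Competitive equilibrium: 126.5 − 0.8q = 28 + 0.1q → q* = 109.4444, p* = 38.9444.
At q = 78: demand price = 126.5 − 0.8·78 = 64.1; supply price = 28 + 0.1·78 = 35.8.
Δq = 109.4444 − 78 = 31.4444; wedge = 64.1 − 35.8 = 28.3.
Welfare loss = ½ × 31.4444 × 28.3 = $444.94.

$444.94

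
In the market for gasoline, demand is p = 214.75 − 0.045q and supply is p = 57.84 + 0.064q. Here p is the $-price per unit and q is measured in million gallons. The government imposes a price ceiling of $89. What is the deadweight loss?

Competitive equilibrium: 214.75 − 0.045q = 57.84 + 0.064q → q* = 1439.54128, p* = 149.97064.
At the ceiling p = 89, quantity supplied = (89 − 57.84)/0.064 = 486.875.
Willingness to pay at q' = 486.875: 214.75 − 0.045·486.875 = 192.84063.
Δq = 1439.54128 − 486.875 = 952.66628; wedge = 192.84063 − 89 = 103.84063.
The triangle = ½ × 952.66628 × 103.84063 = $49462.73 million.

$49462.73 million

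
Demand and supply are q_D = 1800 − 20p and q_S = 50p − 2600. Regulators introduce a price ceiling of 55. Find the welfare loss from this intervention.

5401.79

In inverse form: demand p = 90 − 0.05q, supply p = 52 + 0.02q.
Competitive equilibrium: 90 − 0.05q = 52 + 0.02q → q* = 542.8571, p* = 62.8571.
At the ceiling p = 55, quantity supplied = (55 − 52)/0.02 = 150.
Willingness to pay at q' = 150: 90 − 0.05·150 = 82.5.
Δq = 542.8571 − 150 = 392.8571; wedge = 82.5 − 55 = 27.5.
Deadweight loss = ½ × 392.8571 × 27.5 = 5401.79.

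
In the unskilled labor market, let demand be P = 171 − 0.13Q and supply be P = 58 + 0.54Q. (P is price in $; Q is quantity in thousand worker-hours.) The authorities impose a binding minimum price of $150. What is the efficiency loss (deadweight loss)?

$16.97 thousand

Competitive equilibrium: 171 − 0.13Q = 58 + 0.54Q → Q* = 168.6567, P* = 149.0746.
At the floor P = 150, quantity demanded = (171 − 150)/0.13 = 161.5385.
Sellers' marginal cost at Q' = 161.5385: 58 + 0.54·161.5385 = 145.2308.
ΔQ = 168.6567 − 161.5385 = 7.1182; wedge = 150 − 145.2308 = 4.7692.
DWL = ½ × 7.1182 × 4.7692 = $16.97 thousand.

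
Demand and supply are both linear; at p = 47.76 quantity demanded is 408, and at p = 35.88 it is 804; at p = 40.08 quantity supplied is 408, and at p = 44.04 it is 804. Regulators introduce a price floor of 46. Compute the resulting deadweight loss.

Demand slope = (35.88 − 47.76)/(804 − 408) = −0.03, so p = 60 − 0.03q.
Supply slope = (44.04 − 40.08)/(804 − 408) = 0.01, so p = 36 + 0.01q.
Competitive equilibrium: 60 − 0.03q = 36 + 0.01q → q* = 600, p* = 42.
At the floor p = 46, quantity demanded = (60 − 46)/0.03 = 466.66667.
Sellers' marginal cost at q' = 466.66667: 36 + 0.01·466.66667 = 40.66667.
Δq = 600 − 466.66667 = 133.33333; wedge = 46 − 40.66667 = 5.33333.
Deadweight loss = ½ × 133.33333 × 5.33333 = 355.56.

355.56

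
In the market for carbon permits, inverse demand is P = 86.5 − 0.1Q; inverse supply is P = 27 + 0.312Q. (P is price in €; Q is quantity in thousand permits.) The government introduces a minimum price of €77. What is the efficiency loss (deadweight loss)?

€503.07 thousand

Competitive equilibrium: 86.5 − 0.1Q = 27 + 0.312Q → Q* = 144.4175, P* = 72.0583.
At the floor P = 77, quantity demanded = (86.5 − 77)/0.1 = 95.
Sellers' marginal cost at Q' = 95: 27 + 0.312·95 = 56.64.
ΔQ = 144.4175 − 95 = 49.4175; wedge = 77 − 56.64 = 20.36.
Deadweight loss = ½ × 49.4175 × 20.36 = €503.07 thousand.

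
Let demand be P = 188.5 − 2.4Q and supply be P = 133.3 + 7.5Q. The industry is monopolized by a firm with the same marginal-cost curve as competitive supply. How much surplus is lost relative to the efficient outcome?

5.86

Competitive equilibrium: 188.5 − 2.4Q = 133.3 + 7.5Q → Q* = 5.5758, P* = 175.1182.
Marginal revenue: MR = 188.5 − 4.8Q. Set MR = MC: 188.5 − 4.8Q = 133.3 + 7.5Q → Q_m = 4.4878.
Price P_m = 188.5 − 2.4·4.4878 = 177.7293; MC(Q_m) = 133.3 + 7.5·4.4878 = 166.9585.
Competitive Q* = 5.5758, so ΔQ = 1.088; wedge = 177.7293 − 166.9585 = 10.7708.
Welfare loss = ½ × 1.088 × 10.7708 = 5.86.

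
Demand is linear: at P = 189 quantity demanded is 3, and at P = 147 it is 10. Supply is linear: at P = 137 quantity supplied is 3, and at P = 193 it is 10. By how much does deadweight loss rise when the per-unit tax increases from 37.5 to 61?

Demand slope = (147 − 189)/(10 − 3) = −6, so P = 207 − 6Q.
Supply slope = (193 − 137)/(10 − 3) = 8, so P = 113 + 8Q.
Competitive equilibrium: 207 − 6Q = 113 + 8Q → Q* = 6.7143, P* = 166.7143.
For a per-unit tax t: ΔQ = t/14, so DWL = ½·t·(t/14) = t²/28.
At t = 37.5: DWL = 50.223. At t = 61: DWL = 132.893.
Increase = 132.893 − 50.223 = 82.67.

82.67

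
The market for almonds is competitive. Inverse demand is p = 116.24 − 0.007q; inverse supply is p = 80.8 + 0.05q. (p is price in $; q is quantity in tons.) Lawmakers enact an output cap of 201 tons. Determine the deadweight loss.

Competitive equilibrium: 116.24 − 0.007q = 80.8 + 0.05q → q* = 621.7544, p* = 111.8877.
At q = 201: demand price = 116.24 − 0.007·201 = 114.833; supply price = 80.8 + 0.05·201 = 90.85.
Δq = 621.7544 − 201 = 420.7544; wedge = 114.833 − 90.85 = 23.983.
DWL = ½ × 420.7544 × 23.983 = $5045.48.

$5045.48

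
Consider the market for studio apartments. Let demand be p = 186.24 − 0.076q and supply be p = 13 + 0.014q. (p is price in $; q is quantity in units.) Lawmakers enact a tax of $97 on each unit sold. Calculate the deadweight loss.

$52272.22

Competitive equilibrium: 186.24 − 0.076q = 13 + 0.014q → q* = 1924.8889, p* = 39.9484.
With the tax, the buyer price exceeds the seller price by 97: (186.24 − 0.076q) − (13 + 0.014q) = 97 → q' = 847.1111.
Δq = 1924.8889 − 847.1111 = 1077.7778; the wedge equals the tax, 97.
The triangle = ½ × 1077.7778 × 97 = $52272.22.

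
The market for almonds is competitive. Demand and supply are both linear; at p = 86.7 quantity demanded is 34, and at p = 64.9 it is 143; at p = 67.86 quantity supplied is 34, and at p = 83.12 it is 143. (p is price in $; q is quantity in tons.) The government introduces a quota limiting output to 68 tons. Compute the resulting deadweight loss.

Demand slope = (64.9 − 86.7)/(143 − 34) = −0.2, so p = 93.5 − 0.2q.
Supply slope = (83.12 − 67.86)/(143 − 34) = 0.14, so p = 63.1 + 0.14q.
Competitive equilibrium: 93.5 − 0.2q = 63.1 + 0.14q → q* = 89.4118, p* = 75.6176.
At q = 68: demand price = 93.5 − 0.2·68 = 79.9; supply price = 63.1 + 0.14·68 = 72.62.
Δq = 89.4118 − 68 = 21.4118; wedge = 79.9 − 72.62 = 7.28.
Deadweight loss = ½ × 21.4118 × 7.28 = $77.94.

$77.94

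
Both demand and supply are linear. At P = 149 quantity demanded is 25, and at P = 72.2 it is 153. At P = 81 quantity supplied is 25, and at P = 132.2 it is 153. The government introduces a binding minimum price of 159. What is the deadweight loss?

3584.22

Demand slope = (72.2 − 149)/(153 − 25) = −0.6, so P = 164 − 0.6Q.
Supply slope = (132.2 − 81)/(153 − 25) = 0.4, so P = 71 + 0.4Q.
Competitive equilibrium: 164 − 0.6Q = 71 + 0.4Q → Q* = 93, P* = 108.2.
At the floor P = 159, quantity demanded = (164 − 159)/0.6 = 8.33333.
Sellers' marginal cost at Q' = 8.33333: 71 + 0.4·8.33333 = 74.33333.
ΔQ = 93 − 8.33333 = 84.66667; wedge = 159 − 74.33333 = 84.66667.
DWL = ½ × 84.66667 × 84.66667 = 3584.22.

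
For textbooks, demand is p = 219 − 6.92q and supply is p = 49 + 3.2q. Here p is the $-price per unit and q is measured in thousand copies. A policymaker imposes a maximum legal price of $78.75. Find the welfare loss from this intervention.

$284.74 thousand

Competitive equilibrium: 219 − 6.92q = 49 + 3.2q → q* = 16.7984, p* = 102.7549.
At the ceiling p = 78.75, quantity supplied = (78.75 − 49)/3.2 = 9.2969.
Willingness to pay at q' = 9.2969: 219 − 6.92·9.2969 = 154.6655.
Δq = 16.7984 − 9.2969 = 7.5015; wedge = 154.6655 − 78.75 = 75.9155.
The triangle = ½ × 7.5015 × 75.9155 = $284.74 thousand.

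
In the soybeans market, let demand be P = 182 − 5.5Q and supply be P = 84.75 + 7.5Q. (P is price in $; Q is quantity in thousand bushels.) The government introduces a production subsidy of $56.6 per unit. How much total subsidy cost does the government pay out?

$669.84 thousand

Competitive equilibrium: 182 − 5.5Q = 84.75 + 7.5Q → Q* = 7.4808, P* = 140.8558.
The subsidy lowers effective supply by 56.6: P = 28.15 + 7.5Q.
New quantity: 182 − 5.5Q = 28.15 + 7.5Q → Q' = 11.8346.
Total subsidy cost = 56.6 × 11.8346 = $669.84 thousand.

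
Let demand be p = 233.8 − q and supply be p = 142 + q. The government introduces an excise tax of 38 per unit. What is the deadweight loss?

Competitive equilibrium: 233.8 − q = 142 + q → q* = 45.9, p* = 187.9.
With the tax, the buyer price exceeds the seller price by 38: (233.8 − q) − (142 + q) = 38 → q' = 26.9.
Δq = 45.9 − 26.9 = 19; the wedge equals the tax, 38.
The triangle = ½ × 19 × 38 = 361.

361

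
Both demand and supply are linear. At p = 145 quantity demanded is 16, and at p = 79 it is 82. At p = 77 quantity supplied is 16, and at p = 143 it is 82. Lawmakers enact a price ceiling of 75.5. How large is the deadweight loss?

1260.25

Demand slope = (79 − 145)/(82 − 16) = −1, so p = 161 − q.
Supply slope = (143 − 77)/(82 − 16) = 1, so p = 61 + q.
Competitive equilibrium: 161 − q = 61 + q → q* = 50, p* = 111.
At the ceiling p = 75.5, quantity supplied = (75.5 − 61)/1 = 14.5.
Willingness to pay at q' = 14.5: 161 − 1·14.5 = 146.5.
Δq = 50 − 14.5 = 35.5; wedge = 146.5 − 75.5 = 71.
Welfare loss = ½ × 35.5 × 71 = 1260.25.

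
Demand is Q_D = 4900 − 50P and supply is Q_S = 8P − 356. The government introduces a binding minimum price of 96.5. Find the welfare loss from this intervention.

6265.14

In inverse form: demand P = 98 − 0.02Q, supply P = 44.5 + 0.125Q.
Competitive equilibrium: 98 − 0.02Q = 44.5 + 0.125Q → Q* = 368.9655, P* = 90.6207.
At the floor P = 96.5, quantity demanded = (98 − 96.5)/0.02 = 75.
Sellers' marginal cost at Q' = 75: 44.5 + 0.125·75 = 53.875.
ΔQ = 368.9655 − 75 = 293.9655; wedge = 96.5 − 53.875 = 42.625.
DWL = ½ × 293.9655 × 42.625 = 6265.14.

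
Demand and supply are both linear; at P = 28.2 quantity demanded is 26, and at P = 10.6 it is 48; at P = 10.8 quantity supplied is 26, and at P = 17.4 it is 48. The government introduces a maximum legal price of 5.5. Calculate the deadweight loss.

616.68

Demand slope = (10.6 − 28.2)/(48 − 26) = −0.8, so P = 49 − 0.8Q.
Supply slope = (17.4 − 10.8)/(48 − 26) = 0.3, so P = 3 + 0.3Q.
Competitive equilibrium: 49 − 0.8Q = 3 + 0.3Q → Q* = 41.8182, P* = 15.5455.
At the ceiling P = 5.5, quantity supplied = (5.5 − 3)/0.3 = 8.3333.
Willingness to pay at Q' = 8.3333: 49 − 0.8·8.3333 = 42.3334.
ΔQ = 41.8182 − 8.3333 = 33.4849; wedge = 42.3334 − 5.5 = 36.8334.
DWL = ½ × 33.4849 × 36.8334 = 616.68.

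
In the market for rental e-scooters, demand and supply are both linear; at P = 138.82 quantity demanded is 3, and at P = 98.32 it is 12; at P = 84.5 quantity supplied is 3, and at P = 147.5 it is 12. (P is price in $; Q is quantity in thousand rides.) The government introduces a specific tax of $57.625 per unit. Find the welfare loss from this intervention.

$144.38 thousand

Demand slope = (98.32 − 138.82)/(12 − 3) = −4.5, so P = 152.32 − 4.5Q.
Supply slope = (147.5 − 84.5)/(12 − 3) = 7, so P = 63.5 + 7Q.
Competitive equilibrium: 152.32 − 4.5Q = 63.5 + 7Q → Q* = 7.7235, P* = 117.5643.
With the tax, the buyer price exceeds the seller price by 57.625: (152.32 − 4.5Q) − (63.5 + 7Q) = 57.625 → Q' = 2.7126.
ΔQ = 7.7235 − 2.7126 = 5.0109; the wedge equals the tax, 57.625.
Deadweight loss = ½ × 5.0109 × 57.625 = $144.38 thousand.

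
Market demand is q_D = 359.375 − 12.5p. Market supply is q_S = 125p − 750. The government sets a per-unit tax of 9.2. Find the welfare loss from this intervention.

480.91

In inverse form: demand p = 28.75 − 0.08q, supply p = 6 + 0.008q.
Competitive equilibrium: 28.75 − 0.08q = 6 + 0.008q → q* = 258.5227, p* = 8.0682.
With the tax, the buyer price exceeds the seller price by 9.2: (28.75 − 0.08q) − (6 + 0.008q) = 9.2 → q' = 153.9773.
Δq = 258.5227 − 153.9773 = 104.5454; the wedge equals the tax, 9.2.
Deadweight loss = ½ × 104.5454 × 9.2 = 480.91.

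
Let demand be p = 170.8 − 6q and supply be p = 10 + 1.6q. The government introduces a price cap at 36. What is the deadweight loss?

Competitive equilibrium: 170.8 − 6q = 10 + 1.6q → q* = 21.1579, p* = 43.8526.
At the ceiling p = 36, quantity supplied = (36 − 10)/1.6 = 16.25.
Willingness to pay at q' = 16.25: 170.8 − 6·16.25 = 73.3.
Δq = 21.1579 − 16.25 = 4.9079; wedge = 73.3 − 36 = 37.3.
The triangle = ½ × 4.9079 × 37.3 = 91.53.

91.53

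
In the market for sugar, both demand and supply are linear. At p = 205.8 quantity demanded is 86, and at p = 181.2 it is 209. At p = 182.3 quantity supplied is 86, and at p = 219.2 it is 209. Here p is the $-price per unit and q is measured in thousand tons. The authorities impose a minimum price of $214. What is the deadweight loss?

Demand slope = (181.2 − 205.8)/(209 − 86) = −0.2, so p = 223 − 0.2q.
Supply slope = (219.2 − 182.3)/(209 − 86) = 0.3, so p = 156.5 + 0.3q.
Competitive equilibrium: 223 − 0.2q = 156.5 + 0.3q → q* = 133, p* = 196.4.
At the floor p = 214, quantity demanded = (223 − 214)/0.2 = 45.
Sellers' marginal cost at q' = 45: 156.5 + 0.3·45 = 170.
Δq = 133 − 45 = 88; wedge = 214 − 170 = 44.
DWL = ½ × 88 × 44 = $1936 thousand.

$1936 thousand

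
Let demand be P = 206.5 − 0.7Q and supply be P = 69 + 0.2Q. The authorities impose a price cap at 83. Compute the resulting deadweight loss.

3083.47

Competitive equilibrium: 206.5 − 0.7Q = 69 + 0.2Q → Q* = 152.7778, P* = 99.5556.
At the ceiling P = 83, quantity supplied = (83 − 69)/0.2 = 70.
Willingness to pay at Q' = 70: 206.5 − 0.7·70 = 157.5.
ΔQ = 152.7778 − 70 = 82.7778; wedge = 157.5 − 83 = 74.5.
DWL = ½ × 82.7778 × 74.5 = 3083.47.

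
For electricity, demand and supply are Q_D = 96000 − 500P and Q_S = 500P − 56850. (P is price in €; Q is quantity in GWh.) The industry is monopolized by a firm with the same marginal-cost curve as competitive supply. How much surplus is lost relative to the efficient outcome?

In inverse form: demand P = 192 − 0.002Q, supply P = 113.7 + 0.002Q.
Competitive equilibrium: 192 − 0.002Q = 113.7 + 0.002Q → Q* = 19575, P* = 152.85.
Marginal revenue: MR = 192 − 0.004Q. Set MR = MC: 192 − 0.004Q = 113.7 + 0.002Q → Q_m = 13050.
Price P_m = 192 − 0.002·13050 = 165.9; MC(Q_m) = 113.7 + 0.002·13050 = 139.8.
Competitive Q* = 19575, so ΔQ = 6525; wedge = 165.9 − 139.8 = 26.1.
Welfare loss = ½ × 6525 × 26.1 = €85151.25.

€85151.25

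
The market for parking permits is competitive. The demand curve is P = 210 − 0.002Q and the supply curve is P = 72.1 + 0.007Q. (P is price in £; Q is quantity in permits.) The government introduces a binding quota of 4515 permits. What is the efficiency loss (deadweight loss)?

£525582.23

Competitive equilibrium: 210 − 0.002Q = 72.1 + 0.007Q → Q* = 15322.2222, P* = 179.3556.
At Q = 4515: demand price = 210 − 0.002·4515 = 200.97; supply price = 72.1 + 0.007·4515 = 103.705.
ΔQ = 15322.2222 − 4515 = 10807.2222; wedge = 200.97 − 103.705 = 97.265.
DWL = ½ × 10807.2222 × 97.265 = £525582.23.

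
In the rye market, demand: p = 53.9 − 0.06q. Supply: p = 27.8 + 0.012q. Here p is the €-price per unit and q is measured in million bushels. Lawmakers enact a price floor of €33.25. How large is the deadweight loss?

€12.10 million

Competitive equilibrium: 53.9 − 0.06q = 27.8 + 0.012q → q* = 362.5, p* = 32.15.
At the floor p = 33.25, quantity demanded = (53.9 − 33.25)/0.06 = 344.1667.
Sellers' marginal cost at q' = 344.1667: 27.8 + 0.012·344.1667 = 31.93.
Δq = 362.5 − 344.1667 = 18.3333; wedge = 33.25 − 31.93 = 1.32.
Deadweight loss = ½ × 18.3333 × 1.32 = €12.10 million.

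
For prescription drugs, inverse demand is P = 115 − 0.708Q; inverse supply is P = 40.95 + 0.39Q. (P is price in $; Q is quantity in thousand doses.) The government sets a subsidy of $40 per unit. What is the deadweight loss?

$728.60 thousand

Competitive equilibrium: 115 − 0.708Q = 40.95 + 0.39Q → Q* = 67.4408, P* = 67.2519.
The subsidy lowers effective supply by 40: P = 0.95 + 0.39Q.
New quantity: 115 − 0.708Q = 0.95 + 0.39Q → Q' = 103.8707.
Overproduction ΔQ = 103.8707 − 67.4408 = 36.4299; wedge = subsidy = 40.
Welfare loss = ½ × 36.4299 × 40 = $728.60 thousand.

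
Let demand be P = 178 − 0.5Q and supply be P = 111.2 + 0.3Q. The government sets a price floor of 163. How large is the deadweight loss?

1144.90

Competitive equilibrium: 178 − 0.5Q = 111.2 + 0.3Q → Q* = 83.5, P* = 136.25.
At the floor P = 163, quantity demanded = (178 − 163)/0.5 = 30.
Sellers' marginal cost at Q' = 30: 111.2 + 0.3·30 = 120.2.
ΔQ = 83.5 − 30 = 53.5; wedge = 163 − 120.2 = 42.8.
DWL = ½ × 53.5 × 42.8 = 1144.90.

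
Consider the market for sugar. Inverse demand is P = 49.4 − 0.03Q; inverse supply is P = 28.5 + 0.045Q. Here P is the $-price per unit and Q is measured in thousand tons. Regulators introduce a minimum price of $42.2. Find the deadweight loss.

Competitive equilibrium: 49.4 − 0.03Q = 28.5 + 0.045Q → Q* = 278.6667, P* = 41.04.
At the floor P = 42.2, quantity demanded = (49.4 − 42.2)/0.03 = 240.
Sellers' marginal cost at Q' = 240: 28.5 + 0.045·240 = 39.3.
ΔQ = 278.6667 − 240 = 38.6667; wedge = 42.2 − 39.3 = 2.9.
Deadweight loss = ½ × 38.6667 × 2.9 = $56.07 thousand.

$56.07 thousand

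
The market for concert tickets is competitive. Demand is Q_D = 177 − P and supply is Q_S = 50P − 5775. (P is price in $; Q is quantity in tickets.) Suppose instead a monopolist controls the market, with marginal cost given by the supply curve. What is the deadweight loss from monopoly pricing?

In inverse form: demand P = 177 − Q, supply P = 115.5 + 0.02Q.
Competitive equilibrium: 177 − Q = 115.5 + 0.02Q → Q* = 60.2941, P* = 116.7059.
Marginal revenue: MR = 177 − 2Q. Set MR = MC: 177 − 2Q = 115.5 + 0.02Q → Q_m = 30.4455.
Price P_m = 177 − 1·30.4455 = 146.5545; MC(Q_m) = 115.5 + 0.02·30.4455 = 116.1089.
Competitive Q* = 60.2941, so ΔQ = 29.8486; wedge = 146.5545 − 116.1089 = 30.4456.
The triangle = ½ × 29.8486 × 30.4456 = $454.38.

$454.38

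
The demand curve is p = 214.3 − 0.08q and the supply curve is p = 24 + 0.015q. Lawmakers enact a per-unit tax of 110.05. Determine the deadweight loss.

Competitive equilibrium: 214.3 − 0.08q = 24 + 0.015q → q* = 2003.1579, p* = 54.0474.
With the tax, the buyer price exceeds the seller price by 110.05: (214.3 − 0.08q) − (24 + 0.015q) = 110.05 → q' = 844.7368.
Δq = 2003.1579 − 844.7368 = 1158.4211; the wedge equals the tax, 110.05.
Deadweight loss = ½ × 1158.4211 × 110.05 = 63742.12.

63742.12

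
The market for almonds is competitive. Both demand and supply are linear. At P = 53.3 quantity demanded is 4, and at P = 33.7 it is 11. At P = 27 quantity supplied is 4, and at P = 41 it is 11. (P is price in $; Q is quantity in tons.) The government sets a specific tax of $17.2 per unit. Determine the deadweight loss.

$30.82

Demand slope = (33.7 − 53.3)/(11 − 4) = −2.8, so P = 64.5 − 2.8Q.
Supply slope = (41 − 27)/(11 − 4) = 2, so P = 19 + 2Q.
Competitive equilibrium: 64.5 − 2.8Q = 19 + 2Q → Q* = 9.4792, P* = 37.9583.
With the tax, the buyer price exceeds the seller price by 17.2: (64.5 − 2.8Q) − (19 + 2Q) = 17.2 → Q' = 5.8958.
ΔQ = 9.4792 − 5.8958 = 3.5834; the wedge equals the tax, 17.2.
Deadweight loss = ½ × 3.5834 × 17.2 = $30.82.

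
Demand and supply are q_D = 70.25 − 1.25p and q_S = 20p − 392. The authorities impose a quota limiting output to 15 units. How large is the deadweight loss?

334.60

In inverse form: demand p = 56.2 − 0.8q, supply p = 19.6 + 0.05q.
Competitive equilibrium: 56.2 − 0.8q = 19.6 + 0.05q → q* = 43.0588, p* = 21.7529.
At q = 15: demand price = 56.2 − 0.8·15 = 44.2; supply price = 19.6 + 0.05·15 = 20.35.
Δq = 43.0588 − 15 = 28.0588; wedge = 44.2 − 20.35 = 23.85.
Welfare loss = ½ × 28.0588 × 23.85 = 334.60.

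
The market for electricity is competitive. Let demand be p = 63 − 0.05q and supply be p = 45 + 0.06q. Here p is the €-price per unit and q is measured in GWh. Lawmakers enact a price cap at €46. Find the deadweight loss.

€1188.01

Competitive equilibrium: 63 − 0.05q = 45 + 0.06q → q* = 163.6364, p* = 54.8182.
At the ceiling p = 46, quantity supplied = (46 − 45)/0.06 = 16.6667.
Willingness to pay at q' = 16.6667: 63 − 0.05·16.6667 = 62.1667.
Δq = 163.6364 − 16.6667 = 146.9697; wedge = 62.1667 − 46 = 16.1667.
DWL = ½ × 146.9697 × 16.1667 = €1188.01.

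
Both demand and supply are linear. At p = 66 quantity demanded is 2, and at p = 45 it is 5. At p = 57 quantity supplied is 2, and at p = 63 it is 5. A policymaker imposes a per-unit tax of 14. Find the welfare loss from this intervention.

Demand slope = (45 − 66)/(5 − 2) = −7, so p = 80 − 7q.
Supply slope = (63 − 57)/(5 − 2) = 2, so p = 53 + 2q.
Competitive equilibrium: 80 − 7q = 53 + 2q → q* = 3, p* = 59.
With the tax, the buyer price exceeds the seller price by 14: (80 − 7q) − (53 + 2q) = 14 → q' = 1.4444.
Δq = 3 − 1.4444 = 1.5556; the wedge equals the tax, 14.
The triangle = ½ × 1.5556 × 14 = 10.89.

10.89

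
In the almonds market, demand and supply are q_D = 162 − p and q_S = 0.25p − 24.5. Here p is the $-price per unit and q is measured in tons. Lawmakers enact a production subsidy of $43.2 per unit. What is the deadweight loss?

$186.624

In inverse form: demand p = 162 − q, supply p = 98 + 4q.
Competitive equilibrium: 162 − q = 98 + 4q → q* = 12.8, p* = 149.2.
The subsidy lowers effective supply by 43.2: p = 54.8 + 4q.
New quantity: 162 − q = 54.8 + 4q → q' = 21.44.
Overproduction Δq = 21.44 − 12.8 = 8.64; wedge = subsidy = 43.2.
Deadweight loss = ½ × 8.64 × 43.2 = $186.624.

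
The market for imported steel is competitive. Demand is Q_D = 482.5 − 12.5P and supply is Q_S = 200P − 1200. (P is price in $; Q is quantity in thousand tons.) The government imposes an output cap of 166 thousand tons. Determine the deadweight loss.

$2011.06 thousand

In inverse form: demand P = 38.6 − 0.08Q, supply P = 6 + 0.005Q.
Competitive equilibrium: 38.6 − 0.08Q = 6 + 0.005Q → Q* = 383.5294, P* = 7.9176.
At Q = 166: demand price = 38.6 − 0.08·166 = 25.32; supply price = 6 + 0.005·166 = 6.83.
ΔQ = 383.5294 − 166 = 217.5294; wedge = 25.32 − 6.83 = 18.49.
The triangle = ½ × 217.5294 × 18.49 = $2011.06 thousand.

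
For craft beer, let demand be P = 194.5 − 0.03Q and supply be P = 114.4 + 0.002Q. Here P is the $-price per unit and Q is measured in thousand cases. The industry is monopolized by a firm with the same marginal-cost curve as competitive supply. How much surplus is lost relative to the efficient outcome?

Competitive equilibrium: 194.5 − 0.03Q = 114.4 + 0.002Q → Q* = 2503.125, P* = 119.40625.
Marginal revenue: MR = 194.5 − 0.06Q. Set MR = MC: 194.5 − 0.06Q = 114.4 + 0.002Q → Q_m = 1291.93548.
Price P_m = 194.5 − 0.03·1291.93548 = 155.74194; MC(Q_m) = 114.4 + 0.002·1291.93548 = 116.98387.
Competitive Q* = 2503.125, so ΔQ = 1211.18952; wedge = 155.74194 − 116.98387 = 38.75807.
The triangle = ½ × 1211.18952 × 38.75807 = $23471.68 thousand.

$23471.68 thousand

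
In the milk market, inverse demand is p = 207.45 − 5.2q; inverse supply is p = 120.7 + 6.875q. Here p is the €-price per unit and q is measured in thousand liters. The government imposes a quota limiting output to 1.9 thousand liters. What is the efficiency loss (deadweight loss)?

€168.59 thousand

Competitive equilibrium: 207.45 − 5.2q = 120.7 + 6.875q → q* = 7.1843, p* = 170.0918.
At q = 1.9: demand price = 207.45 − 5.2·1.9 = 197.57; supply price = 120.7 + 6.875·1.9 = 133.7625.
Δq = 7.1843 − 1.9 = 5.2843; wedge = 197.57 − 133.7625 = 63.8075.
The triangle = ½ × 5.2843 × 63.8075 = €168.59 thousand.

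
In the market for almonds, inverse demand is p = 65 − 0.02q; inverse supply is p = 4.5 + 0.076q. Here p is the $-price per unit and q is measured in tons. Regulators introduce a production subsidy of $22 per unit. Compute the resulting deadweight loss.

$2520.83

Competitive equilibrium: 65 − 0.02q = 4.5 + 0.076q → q* = 630.2083, p* = 52.3958.
The subsidy lowers effective supply by 22: p = 0.076q − 17.5.
New quantity: 65 − 0.02q = 0.076q − 17.5 → q' = 859.375.
Overproduction Δq = 859.375 − 630.2083 = 229.1667; wedge = subsidy = 22.
Deadweight loss = ½ × 229.1667 × 22 = $2520.83.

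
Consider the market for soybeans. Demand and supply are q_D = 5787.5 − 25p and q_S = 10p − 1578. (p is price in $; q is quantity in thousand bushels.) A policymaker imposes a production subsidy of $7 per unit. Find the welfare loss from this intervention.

$175 thousand

In inverse form: demand p = 231.5 − 0.04q, supply p = 157.8 + 0.1q.
Competitive equilibrium: 231.5 − 0.04q = 157.8 + 0.1q → q* = 526.4286, p* = 210.4429.
The subsidy lowers effective supply by 7: p = 150.8 + 0.1q.
New quantity: 231.5 − 0.04q = 150.8 + 0.1q → q' = 576.4286.
Overproduction Δq = 576.4286 − 526.4286 = 50; wedge = subsidy = 7.
The triangle = ½ × 50 × 7 = $175 thousand.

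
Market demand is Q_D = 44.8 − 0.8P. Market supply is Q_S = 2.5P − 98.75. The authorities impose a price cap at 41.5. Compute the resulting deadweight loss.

In inverse form: demand P = 56 − 1.25Q, supply P = 39.5 + 0.4Q.
Competitive equilibrium: 56 − 1.25Q = 39.5 + 0.4Q → Q* = 10, P* = 43.5.
At the ceiling P = 41.5, quantity supplied = (41.5 − 39.5)/0.4 = 5.
Willingness to pay at Q' = 5: 56 − 1.25·5 = 49.75.
ΔQ = 10 − 5 = 5; wedge = 49.75 − 41.5 = 8.25.
Welfare loss = ½ × 5 × 8.25 = 20.625.

20.625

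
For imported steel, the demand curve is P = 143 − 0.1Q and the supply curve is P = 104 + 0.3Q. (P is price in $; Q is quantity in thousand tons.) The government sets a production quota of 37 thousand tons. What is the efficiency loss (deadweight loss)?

Competitive equilibrium: 143 − 0.1Q = 104 + 0.3Q → Q* = 97.5, P* = 133.25.
At Q = 37: demand price = 143 − 0.1·37 = 139.3; supply price = 104 + 0.3·37 = 115.1.
ΔQ = 97.5 − 37 = 60.5; wedge = 139.3 − 115.1 = 24.2.
Deadweight loss = ½ × 60.5 × 24.2 = $732.05 thousand.

$732.05 thousand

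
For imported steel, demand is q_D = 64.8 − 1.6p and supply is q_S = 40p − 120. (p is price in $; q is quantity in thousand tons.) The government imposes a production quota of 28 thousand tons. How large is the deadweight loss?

$286.53 thousand

In inverse form: demand p = 40.5 − 0.625q, supply p = 3 + 0.025q.
Competitive equilibrium: 40.5 − 0.625q = 3 + 0.025q → q* = 57.6923, p* = 4.4423.
At q = 28: demand price = 40.5 − 0.625·28 = 23; supply price = 3 + 0.025·28 = 3.7.
Δq = 57.6923 − 28 = 29.6923; wedge = 23 − 3.7 = 19.3.
Deadweight loss = ½ × 29.6923 × 19.3 = $286.53 thousand.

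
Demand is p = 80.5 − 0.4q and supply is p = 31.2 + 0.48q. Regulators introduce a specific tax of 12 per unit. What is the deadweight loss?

81.82

Competitive equilibrium: 80.5 − 0.4q = 31.2 + 0.48q → q* = 56.0227, p* = 58.0909.
With the tax, the buyer price exceeds the seller price by 12: (80.5 − 0.4q) − (31.2 + 0.48q) = 12 → q' = 42.3864.
Δq = 56.0227 − 42.3864 = 13.6363; the wedge equals the tax, 12.
DWL = ½ × 13.6363 × 12 = 81.82.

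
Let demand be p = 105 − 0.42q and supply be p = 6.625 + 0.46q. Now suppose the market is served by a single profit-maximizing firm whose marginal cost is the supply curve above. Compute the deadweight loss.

573.94

Competitive equilibrium: 105 − 0.42q = 6.625 + 0.46q → q* = 111.7898, p* = 58.0483.
Marginal revenue: MR = 105 − 0.84q. Set MR = MC: 105 − 0.84q = 6.625 + 0.46q → q_m = 75.6731.
Price p_m = 105 − 0.42·75.6731 = 73.2173; MC(q_m) = 6.625 + 0.46·75.6731 = 41.4346.
Competitive q* = 111.7898, so Δq = 36.1167; wedge = 73.2173 − 41.4346 = 31.7827.
DWL = ½ × 36.1167 × 31.7827 = 573.94.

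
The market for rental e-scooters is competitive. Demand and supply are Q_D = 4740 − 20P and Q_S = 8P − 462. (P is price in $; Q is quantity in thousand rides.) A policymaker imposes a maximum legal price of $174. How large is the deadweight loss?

In inverse form: demand P = 237 − 0.05Q, supply P = 57.75 + 0.125Q.
Competitive equilibrium: 237 − 0.05Q = 57.75 + 0.125Q → Q* = 1024.2857, P* = 185.7857.
At the ceiling P = 174, quantity supplied = (174 − 57.75)/0.125 = 930.
Willingness to pay at Q' = 930: 237 − 0.05·930 = 190.5.
ΔQ = 1024.2857 − 930 = 94.2857; wedge = 190.5 − 174 = 16.5.
DWL = ½ × 94.2857 × 16.5 = $777.86 thousand.

$777.86 thousand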